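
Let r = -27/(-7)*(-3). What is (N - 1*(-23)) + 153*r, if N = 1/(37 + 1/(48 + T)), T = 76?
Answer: -56131780/32123 ≈ -1747.4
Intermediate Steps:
r = -81/7 (r = -27*(-1/7)*(-3) = (27/7)*(-3) = -81/7 ≈ -11.571)
N = 124/4589 (N = 1/(37 + 1/(48 + 76)) = 1/(37 + 1/124) = 1/(4589/124) = 124/4589 ≈ 0.027021)
(N - 1*(-23)) + 153*r = (124/4589 - 1*(-23)) + 153*(-81/7) = (124/4589 + 23) - 12393/7 = 105671/4589 - 12393/7 = -56131780/32123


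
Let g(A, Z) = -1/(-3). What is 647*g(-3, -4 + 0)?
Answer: 647/3 ≈ 215.67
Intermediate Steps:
g(A, Z) = 1/3 (g(A, Z) = -1*(-1/3) = 1/3)
647*g(-3, -4 + 0) = 647*(1/3) = 647/3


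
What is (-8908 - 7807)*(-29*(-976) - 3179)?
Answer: -419964375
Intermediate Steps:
(-8908 - 7807)*(-29*(-976) - 3179) = -16715*(28304 - 3179) = -16715*25125 = -419964375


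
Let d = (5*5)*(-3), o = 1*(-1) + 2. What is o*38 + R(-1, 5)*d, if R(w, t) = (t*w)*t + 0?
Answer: 1913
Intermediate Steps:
o = 1 (o = -1 + 2 = 1)
R(w, t) = w*t² (R(w, t) = w*t² + 0 = w*t²)
d = -75 (d = 25*(-3) = -75)
o*38 + R(-1, 5)*d = 1*38 - 1*5²*(-75) = 38 - 1*25*(-75) = 38 - 25*(-75) = 38 + 1875 = 1913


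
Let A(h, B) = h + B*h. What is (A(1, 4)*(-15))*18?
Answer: -1350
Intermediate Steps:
(A(1, 4)*(-15))*18 = ((1*(1 + 4))*(-15))*18 = ((1*5)*(-15))*18 = (5*(-15))*18 = -75*18 = -1350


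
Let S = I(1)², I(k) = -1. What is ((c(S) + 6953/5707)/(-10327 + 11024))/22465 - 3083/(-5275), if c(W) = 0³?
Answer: 3241169402548/5545626442525 ≈ 0.58446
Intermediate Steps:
S = 1 (S = (-1)² = 1)
c(W) = 0
((c(S) + 6953/5707)/(-10327 + 11024))/22465 - 3083/(-5275) = ((0 + 6953/5707)/(-10327 + 11024))/22465 - 3083/(-5275) = ((0 + 6953*(1/5707))/697)*(1/22465) - 3083*(-1/5275) = ((0 + 6953/5707)*(1/697))*(1/22465) + 3083/5275 = ((6953/5707)*(1/697))*(1/22465) + 3083/5275 = (409/233987)*(1/22465) + 3083/5275 = 409/5256517955 + 3083/5275 = 3241169402548/5545626442525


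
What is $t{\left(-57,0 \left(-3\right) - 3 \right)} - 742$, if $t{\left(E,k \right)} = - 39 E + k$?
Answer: $1478$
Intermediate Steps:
$t{\left(E,k \right)} = k - 39 E$
$t{\left(-57,0 \left(-3\right) - 3 \right)} - 742 = \left(\left(0 \left(-3\right) - 3\right) - -2223\right) - 742 = \left(\left(0 - 3\right) + 2223\right) - 742 = \left(-3 + 2223\right) - 742 = 2220 - 742 = 1478$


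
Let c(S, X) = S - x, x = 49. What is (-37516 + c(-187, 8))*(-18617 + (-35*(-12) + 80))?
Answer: 683952984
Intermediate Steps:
c(S, X) = -49 + S (c(S, X) = S - 1*49 = S - 49 = -49 + S)
(-37516 + c(-187, 8))*(-18617 + (-35*(-12) + 80)) = (-37516 + (-49 - 187))*(-18617 + (-35*(-12) + 80)) = (-37516 - 236)*(-18617 + (420 + 80)) = -37752*(-18617 + 500) = -37752*(-18117) = 683952984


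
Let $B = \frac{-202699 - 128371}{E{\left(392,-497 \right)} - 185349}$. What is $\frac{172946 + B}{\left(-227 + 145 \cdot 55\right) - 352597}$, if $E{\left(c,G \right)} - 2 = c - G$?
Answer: $- \frac{15950802169}{31805078421} \approx -0.50152$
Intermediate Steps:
$E{\left(c,G \right)} = 2 + c - G$ ($E{\left(c,G \right)} = 2 - \left(G - c\right) = 2 + c - G$)
$B = \frac{165535}{92229}$ ($B = \frac{-202699 - 128371}{\left(2 + 392 - -497\right) - 185349} = - \frac{331070}{\left(2 + 392 + 497\right) - 185349} = - \frac{331070}{891 - 185349} = - \frac{331070}{-184458} = \left(-331070\right) \left(- \frac{1}{184458}\right) = \frac{165535}{92229} \approx 1.7948$)
$\frac{172946 + B}{\left(-227 + 145 \cdot 55\right) - 352597} = \frac{172946 + \frac{165535}{92229}}{\left(-227 + 145 \cdot 55\right) - 352597} = \frac{15950802169}{92229 \left(\left(-227 + 7975\right) - 352597\right)} = \frac{15950802169}{92229 \left(7748 - 352597\right)} = \frac{15950802169}{92229 \left(-344849\right)} = \frac{15950802169}{92229} \left(- \frac{1}{344849}\right) = - \frac{15950802169}{31805078421}$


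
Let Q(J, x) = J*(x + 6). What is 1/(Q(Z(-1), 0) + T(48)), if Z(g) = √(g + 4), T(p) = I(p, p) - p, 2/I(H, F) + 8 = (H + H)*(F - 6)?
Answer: -194308900/8889531073 - 24288864*√3/8889531073 ≈ -0.026591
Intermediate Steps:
I(H, F) = 2/(-8 + 2*H*(-6 + F)) (I(H, F) = 2/(-8 + (H + H)*(F - 6)) = 2/(-8 + (2*H)*(-6 + F)) = 2/(-8 + 2*H*(-6 + F)))
T(p) = 1/(-4 + p² - 6*p) - p (T(p) = 1/(-4 - 6*p + p*p) - p = 1/(-4 - 6*p + p²) - p = 1/(-4 + p² - 6*p) - p)
Z(g) = √(4 + g)
Q(J, x) = J*(6 + x)
1/(Q(Z(-1), 0) + T(48)) = 1/(√(4 - 1)*(6 + 0) + (-1*48 - 1/(4 - 1*48² + 6*48))) = 1/(√3*6 + (-48 - 1/(4 - 1*2304 + 288))) = 1/(6*√3 + (-48 - 1/(4 - 2304 + 288))) = 1/(6*√3 + (-48 - 1/(-2012))) = 1/(6*√3 + (-48 - 1*(-1/2012))) = 1/(6*√3 + (-48 + 1/2012)) = 1/(6*√3 - 96575/2012) = 1/(-96575/2012 + 6*√3)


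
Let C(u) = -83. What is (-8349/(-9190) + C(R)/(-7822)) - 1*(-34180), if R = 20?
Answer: 614266835262/17971045 ≈ 34181.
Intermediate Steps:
(-8349/(-9190) + C(R)/(-7822)) - 1*(-34180) = (-8349/(-9190) - 83/(-7822)) - 1*(-34180) = (-8349*(-1/9190) - 83*(-1/7822)) + 34180 = (8349/9190 + 83/7822) + 34180 = 16517162/17971045 + 34180 = 614266835262/17971045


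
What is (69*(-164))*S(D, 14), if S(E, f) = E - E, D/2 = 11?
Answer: 0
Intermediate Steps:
D = 22 (D = 2*11 = 22)
S(E, f) = 0
(69*(-164))*S(D, 14) = (69*(-164))*0 = -11316*0 = 0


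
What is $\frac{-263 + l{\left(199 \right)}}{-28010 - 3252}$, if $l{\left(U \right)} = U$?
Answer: $\frac{32}{15631} \approx 0.0020472$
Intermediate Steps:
$\frac{-263 + l{\left(199 \right)}}{-28010 - 3252} = \frac{-263 + 199}{-28010 - 3252} = - \frac{64}{-31262} = \left(-64\right) \left(- \frac{1}{31262}\right) = \frac{32}{15631}$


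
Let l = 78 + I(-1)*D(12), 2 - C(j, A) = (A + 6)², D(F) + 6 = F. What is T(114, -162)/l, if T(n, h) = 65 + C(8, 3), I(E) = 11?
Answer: -7/72 ≈ -0.097222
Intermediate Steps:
D(F) = -6 + F
C(j, A) = 2 - (6 + A)² (C(j, A) = 2 - (A + 6)² = 2 - (6 + A)²)
l = 144 (l = 78 + 11*(-6 + 12) = 78 + 11*6 = 78 + 66 = 144)
T(n, h) = -14 (T(n, h) = 65 + (2 - (6 + 3)²) = 65 + (2 - 1*9²) = 65 + (2 - 1*81) = 65 + (2 - 81) = 65 - 79 = -14)
T(114, -162)/l = -14/144 = -14*1/144 = -7/72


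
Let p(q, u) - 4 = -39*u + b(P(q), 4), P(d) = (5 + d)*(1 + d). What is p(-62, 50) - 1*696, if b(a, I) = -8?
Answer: -2650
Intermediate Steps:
P(d) = (1 + d)*(5 + d)
p(q, u) = -4 - 39*u (p(q, u) = 4 + (-39*u - 8) = 4 + (-8 - 39*u) = -4 - 39*u)
p(-62, 50) - 1*696 = (-4 - 39*50) - 1*696 = (-4 - 1950) - 696 = -1954 - 696 = -2650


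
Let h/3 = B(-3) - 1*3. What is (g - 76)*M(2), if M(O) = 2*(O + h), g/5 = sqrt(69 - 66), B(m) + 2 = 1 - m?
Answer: 152 - 10*sqrt(3) ≈ 134.68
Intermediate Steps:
B(m) = -1 - m (B(m) = -2 + (1 - m) = -1 - m)
g = 5*sqrt(3) (g = 5*sqrt(69 - 66) = 5*sqrt(3) ≈ 8.6602)
h = -3 (h = 3*((-1 - 1*(-3)) - 1*3) = 3*((-1 + 3) - 3) = 3*(2 - 3) = 3*(-1) = -3)
M(O) = -6 + 2*O (M(O) = 2*(O - 3) = 2*(-3 + O) = -6 + 2*O)
(g - 76)*M(2) = (5*sqrt(3) - 76)*(-6 + 2*2) = (-76 + 5*sqrt(3))*(-6 + 4) = (-76 + 5*sqrt(3))*(-2) = 152 - 10*sqrt(3)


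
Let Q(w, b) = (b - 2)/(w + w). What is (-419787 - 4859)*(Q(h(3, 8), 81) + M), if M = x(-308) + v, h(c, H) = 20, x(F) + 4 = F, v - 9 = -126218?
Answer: 1074515957803/20 ≈ 5.3726e+10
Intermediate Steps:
v = -126209 (v = 9 - 126218 = -126209)
x(F) = -4 + F
M = -126521 (M = (-4 - 308) - 126209 = -312 - 126209 = -126521)
Q(w, b) = (-2 + b)/(2*w) (Q(w, b) = (-2 + b)/((2*w)) = (-2 + b)*(1/(2*w)) = (-2 + b)/(2*w))
(-419787 - 4859)*(Q(h(3, 8), 81) + M) = (-419787 - 4859)*((½)*(-2 + 81)/20 - 126521) = -424646*((½)*(1/20)*79 - 126521) = -424646*(79/40 - 126521) = -424646*(-5060761/40) = 1074515957803/20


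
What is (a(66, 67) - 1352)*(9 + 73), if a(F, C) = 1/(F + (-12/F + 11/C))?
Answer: -5391145022/48629 ≈ -1.1086e+5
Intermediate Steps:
a(F, C) = 1/(F - 12/F + 11/C)
(a(66, 67) - 1352)*(9 + 73) = (67*66/(-12*67 + 11*66 + 67*66²) - 1352)*(9 + 73) = (67*66/(-804 + 726 + 67*4356) - 1352)*82 = (67*66/(-804 + 726 + 291852) - 1352)*82 = (67*66/291774 - 1352)*82 = (67*66*(1/291774) - 1352)*82 = (737/48629 - 1352)*82 = -65745671/48629*82 = -5391145022/48629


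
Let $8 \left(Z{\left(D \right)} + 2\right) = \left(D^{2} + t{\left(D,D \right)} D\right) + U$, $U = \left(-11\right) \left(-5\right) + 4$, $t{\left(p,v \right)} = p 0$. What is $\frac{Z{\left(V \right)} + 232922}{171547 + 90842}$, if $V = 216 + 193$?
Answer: $\frac{169225}{174926} \approx 0.96741$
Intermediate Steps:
$V = 409$
$t{\left(p,v \right)} = 0$
$U = 59$ ($U = 55 + 4 = 59$)
$Z{\left(D \right)} = \frac{43}{8} + \frac{D^{2}}{8}$ ($Z{\left(D \right)} = -2 + \frac{\left(D^{2} + 0 D\right) + 59}{8} = -2 + \frac{\left(D^{2} + 0\right) + 59}{8} = -2 + \frac{D^{2} + 59}{8} = -2 + \frac{59 + D^{2}}{8} = -2 + \left(\frac{59}{8} + \frac{D^{2}}{8}\right) = \frac{43}{8} + \frac{D^{2}}{8}$)
$\frac{Z{\left(V \right)} + 232922}{171547 + 90842} = \frac{\left(\frac{43}{8} + \frac{409^{2}}{8}\right) + 232922}{171547 + 90842} = \frac{\left(\frac{43}{8} + \frac{1}{8} \cdot 167281\right) + 232922}{262389} = \left(\left(\frac{43}{8} + \frac{167281}{8}\right) + 232922\right) \frac{1}{262389} = \left(\frac{41831}{2} + 232922\right) \frac{1}{262389} = \frac{507675}{2} \cdot \frac{1}{262389} = \frac{169225}{174926}$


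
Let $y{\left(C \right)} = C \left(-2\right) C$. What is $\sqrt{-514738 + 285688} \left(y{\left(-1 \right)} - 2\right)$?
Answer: $- 60 i \sqrt{1018} \approx - 1914.4 i$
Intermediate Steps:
$y{\left(C \right)} = - 2 C^{2}$ ($y{\left(C \right)} = - 2 C C = - 2 C^{2}$)
$\sqrt{-514738 + 285688} \left(y{\left(-1 \right)} - 2\right) = \sqrt{-514738 + 285688} \left(- 2 \left(-1\right)^{2} - 2\right) = \sqrt{-229050} \left(\left(-2\right) 1 - 2\right) = 15 i \sqrt{1018} \left(-2 - 2\right) = 15 i \sqrt{1018} \left(-4\right) = - 60 i \sqrt{1018}$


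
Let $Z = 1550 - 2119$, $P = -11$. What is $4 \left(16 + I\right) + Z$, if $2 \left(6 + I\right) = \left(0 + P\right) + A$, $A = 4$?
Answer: $-543$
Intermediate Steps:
$I = - \frac{19}{2}$ ($I = -6 + \frac{\left(0 - 11\right) + 4}{2} = -6 + \frac{-11 + 4}{2} = -6 + \frac{1}{2} \left(-7\right) = -6 - \frac{7}{2} = - \frac{19}{2} \approx -9.5$)
$Z = -569$ ($Z = 1550 - 2119 = -569$)
$4 \left(16 + I\right) + Z = 4 \left(16 - \frac{19}{2}\right) - 569 = 4 \cdot \frac{13}{2} - 569 = 26 - 569 = -543$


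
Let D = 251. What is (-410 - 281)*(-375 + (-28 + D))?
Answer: 105032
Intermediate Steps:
(-410 - 281)*(-375 + (-28 + D)) = (-410 - 281)*(-375 + (-28 + 251)) = -691*(-375 + 223) = -691*(-152) = 105032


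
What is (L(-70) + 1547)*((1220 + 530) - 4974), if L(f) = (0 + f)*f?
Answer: -20785128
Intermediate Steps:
L(f) = f**2 (L(f) = f*f = f**2)
(L(-70) + 1547)*((1220 + 530) - 4974) = ((-70)**2 + 1547)*((1220 + 530) - 4974) = (4900 + 1547)*(1750 - 4974) = 6447*(-3224) = -20785128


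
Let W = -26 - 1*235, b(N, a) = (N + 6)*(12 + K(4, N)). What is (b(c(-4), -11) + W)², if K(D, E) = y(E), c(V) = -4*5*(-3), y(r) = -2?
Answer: 159201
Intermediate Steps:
c(V) = 60 (c(V) = -20*(-3) = 60)
K(D, E) = -2
b(N, a) = 60 + 10*N (b(N, a) = (N + 6)*(12 - 2) = (6 + N)*10 = 60 + 10*N)
W = -261 (W = -26 - 235 = -261)
(b(c(-4), -11) + W)² = ((60 + 10*60) - 261)² = ((60 + 600) - 261)² = (660 - 261)² = 399² = 159201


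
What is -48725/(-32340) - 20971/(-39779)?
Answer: 523286783/257290572 ≈ 2.0338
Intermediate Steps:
-48725/(-32340) - 20971/(-39779) = -48725*(-1/32340) - 20971*(-1/39779) = 9745/6468 + 20971/39779 = 523286783/257290572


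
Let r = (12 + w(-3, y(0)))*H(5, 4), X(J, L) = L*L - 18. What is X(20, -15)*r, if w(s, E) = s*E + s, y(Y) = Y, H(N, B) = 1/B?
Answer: 1863/4 ≈ 465.75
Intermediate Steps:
X(J, L) = -18 + L² (X(J, L) = L² - 18 = -18 + L²)
w(s, E) = s + E*s (w(s, E) = E*s + s = s + E*s)
r = 9/4 (r = (12 - 3*(1 + 0))/4 = (12 - 3*1)*(¼) = (12 - 3)*(¼) = 9*(¼) = 9/4 ≈ 2.2500)
X(20, -15)*r = (-18 + (-15)²)*(9/4) = (-18 + 225)*(9/4) = 207*(9/4) = 1863/4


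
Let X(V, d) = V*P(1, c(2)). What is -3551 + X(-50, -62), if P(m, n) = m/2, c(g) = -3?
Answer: -3576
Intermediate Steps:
P(m, n) = m/2 (P(m, n) = m*(½) = m/2)
X(V, d) = V/2 (X(V, d) = V*((½)*1) = V*(½) = V/2)
-3551 + X(-50, -62) = -3551 + (½)*(-50) = -3551 - 25 = -3576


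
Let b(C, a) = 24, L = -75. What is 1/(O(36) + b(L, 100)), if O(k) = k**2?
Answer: 1/1320 ≈ 0.00075758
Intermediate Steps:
1/(O(36) + b(L, 100)) = 1/(36**2 + 24) = 1/(1296 + 24) = 1/1320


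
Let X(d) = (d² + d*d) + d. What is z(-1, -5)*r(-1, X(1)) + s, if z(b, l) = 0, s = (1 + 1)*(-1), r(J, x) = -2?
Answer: -2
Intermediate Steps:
X(d) = d + 2*d² (X(d) = (d² + d²) + d = 2*d² + d = d + 2*d²)
s = -2 (s = 2*(-1) = -2)
z(-1, -5)*r(-1, X(1)) + s = 0*(-2) - 2 = 0 - 2 = -2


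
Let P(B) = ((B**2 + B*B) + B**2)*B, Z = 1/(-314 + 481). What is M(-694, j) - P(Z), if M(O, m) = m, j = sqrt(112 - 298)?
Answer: -3/4657463 + I*sqrt(186) ≈ -6.4413e-7 + 13.638*I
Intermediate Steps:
j = I*sqrt(186) (j = sqrt(-186) = I*sqrt(186) ≈ 13.638*I)
Z = 1/167 ≈ 0.0059880
P(B) = 3*B**3 (P(B) = ((B**2 + B**2) + B**2)*B = (2*B**2 + B**2)*B = (3*B**2)*B = 3*B**3)
M(-694, j) - P(Z) = I*sqrt(186) - 3*(1/167)**3 = I*sqrt(186) - 3/4657463 = -3/4657463 + I*sqrt(186)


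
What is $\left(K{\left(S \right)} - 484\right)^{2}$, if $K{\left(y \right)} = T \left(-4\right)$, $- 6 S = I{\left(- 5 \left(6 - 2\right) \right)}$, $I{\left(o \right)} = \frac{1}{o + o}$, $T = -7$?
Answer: $207936$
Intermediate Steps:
$I{\left(o \right)} = \frac{1}{2 o}$
$S = \frac{1}{240}$ ($S = - \frac{\frac{1}{2} \frac{1}{\left(-5\right) \left(6 - 2\right)}}{6} = - \frac{\frac{1}{2} \frac{1}{\left(-5\right) 4}}{6} = - \frac{\frac{1}{2} \frac{1}{-20}}{6} = - \frac{\frac{1}{2} \left(- \frac{1}{20}\right)}{6} = \left(- \frac{1}{6}\right) \left(- \frac{1}{40}\right) = \frac{1}{240} \approx 0.0041667$)
$K{\left(y \right)} = 28$ ($K{\left(y \right)} = \left(-7\right) \left(-4\right) = 28$)
$\left(K{\left(S \right)} - 484\right)^{2} = \left(28 - 484\right)^{2} = \left(-456\right)^{2} = 207936$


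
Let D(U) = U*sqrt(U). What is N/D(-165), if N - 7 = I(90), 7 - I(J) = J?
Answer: -76*I*sqrt(165)/27225 ≈ -0.035858*I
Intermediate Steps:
I(J) = 7 - J
N = -76 (N = 7 + (7 - 1*90) = 7 + (7 - 90) = 7 - 83 = -76)
D(U) = U**(3/2)
N/D(-165) = -76*I*sqrt(165)/27225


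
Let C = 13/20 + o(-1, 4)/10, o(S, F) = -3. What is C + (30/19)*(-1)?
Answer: -467/380 ≈ -1.2289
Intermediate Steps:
C = 7/20 (C = 13/20 - 3/10 = 7/20 ≈ 0.35000)
C + (30/19)*(-1) = 7/20 + (30/19)*(-1) = 7/20 - 30/19 = -467/380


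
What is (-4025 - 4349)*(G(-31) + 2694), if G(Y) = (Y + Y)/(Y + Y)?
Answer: -22567930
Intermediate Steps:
G(Y) = 1 (G(Y) = (2*Y)/((2*Y)) = (2*Y)*(1/(2*Y)) = 1)
(-4025 - 4349)*(G(-31) + 2694) = (-4025 - 4349)*(1 + 2694) = -8374*2695 = -22567930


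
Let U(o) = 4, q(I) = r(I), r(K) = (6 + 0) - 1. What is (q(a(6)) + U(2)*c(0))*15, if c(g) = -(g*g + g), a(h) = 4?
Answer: 75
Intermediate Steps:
r(K) = 5 (r(K) = 6 - 1 = 5)
q(I) = 5
c(g) = -g - g² (c(g) = -(g² + g) = -(g + g²) = -g - g²)
(q(a(6)) + U(2)*c(0))*15 = (5 + 4*(-1*0*(1 + 0)))*15 = (5 + 4*(-1*0*1))*15 = (5 + 4*0)*15 = (5 + 0)*15 = 5*15 = 75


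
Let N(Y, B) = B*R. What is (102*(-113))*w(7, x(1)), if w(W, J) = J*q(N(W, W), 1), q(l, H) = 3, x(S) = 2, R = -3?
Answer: -69156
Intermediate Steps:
N(Y, B) = -3*B (N(Y, B) = B*(-3) = -3*B)
w(W, J) = 3*J (w(W, J) = J*3 = 3*J)
(102*(-113))*w(7, x(1)) = (102*(-113))*(3*2) = -11526*6 = -69156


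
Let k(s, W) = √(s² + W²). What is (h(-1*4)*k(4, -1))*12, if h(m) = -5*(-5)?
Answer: 300*√17 ≈ 1236.9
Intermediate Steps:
h(m) = 25
k(s, W) = √(W² + s²)
(h(-1*4)*k(4, -1))*12 = (25*√((-1)² + 4²))*12 = (25*√(1 + 16))*12 = (25*√17)*12 = 300*√17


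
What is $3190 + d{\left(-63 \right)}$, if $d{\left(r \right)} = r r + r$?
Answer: $7096$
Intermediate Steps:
$d{\left(r \right)} = r + r^{2}$ ($d{\left(r \right)} = r^{2} + r = r + r^{2}$)
$3190 + d{\left(-63 \right)} = 3190 - 63 \left(1 - 63\right) = 3190 - -3906 = 3190 + 3906 = 7096$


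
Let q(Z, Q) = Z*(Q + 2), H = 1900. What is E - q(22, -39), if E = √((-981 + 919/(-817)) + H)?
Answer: 814 + 4*√38291973/817 ≈ 844.30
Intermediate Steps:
q(Z, Q) = Z*(2 + Q)
E = 4*√38291973/817 (E = √((-981 + 919/(-817)) + 1900) = √((-981 + 919*(-1/817)) + 1900) = √((-981 - 919/817) + 1900) = √(-802396/817 + 1900) = √(749904/817) = 4*√38291973/817 ≈ 30.296)
E - q(22, -39) = 4*√38291973/817 - 22*(2 - 39) = 4*√38291973/817 - 22*(-37) = 4*√38291973/817 - 1*(-814) = 4*√38291973/817 + 814 = 814 + 4*√38291973/817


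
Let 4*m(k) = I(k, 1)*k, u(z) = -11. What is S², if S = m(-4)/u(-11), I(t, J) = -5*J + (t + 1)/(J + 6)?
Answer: 1444/5929 ≈ 0.24355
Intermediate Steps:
I(t, J) = -5*J + (1 + t)/(6 + J)
m(k) = k*(-34/7 + k/7)/4 (m(k) = (((1 + k - 30*1 - 5*1²)/(6 + 1))*k)/4 = (((1 + k - 30 - 5*1)/7)*k)/4 = (((1 + k - 30 - 5)/7)*k)/4 = (((-34 + k)/7)*k)/4 = ((-34/7 + k/7)*k)/4 = (k*(-34/7 + k/7))/4 = k*(-34/7 + k/7)/4)
S = -38/77 (S = ((1/28)*(-4)*(-34 - 4))/(-11) = ((1/28)*(-4)*(-38))*(-1/11) = (38/7)*(-1/11) = -38/77 ≈ -0.49351)
S² = (-38/77)² = 1444/5929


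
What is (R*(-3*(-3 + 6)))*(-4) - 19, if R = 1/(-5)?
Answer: -131/5 ≈ -26.200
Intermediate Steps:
R = -1/5 ≈ -0.20000
(R*(-3*(-3 + 6)))*(-4) - 19 = -(-3)*(-3 + 6)/5*(-4) - 19 = -(-3)*3/5*(-4) - 19 = -1/5*(-9)*(-4) - 19 = (9/5)*(-4) - 19 = -36/5 - 19 = -131/5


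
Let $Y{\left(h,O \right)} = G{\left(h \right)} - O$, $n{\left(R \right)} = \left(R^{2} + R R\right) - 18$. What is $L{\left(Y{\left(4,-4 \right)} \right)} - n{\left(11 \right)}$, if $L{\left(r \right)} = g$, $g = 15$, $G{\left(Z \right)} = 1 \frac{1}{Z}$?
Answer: $-209$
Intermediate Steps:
$G{\left(Z \right)} = \frac{1}{Z}$
$n{\left(R \right)} = -18 + 2 R^{2}$ ($n{\left(R \right)} = \left(R^{2} + R^{2}\right) - 18 = 2 R^{2} - 18 = -18 + 2 R^{2}$)
$Y{\left(h,O \right)} = \frac{1}{h} - O$
$L{\left(r \right)} = 15$
$L{\left(Y{\left(4,-4 \right)} \right)} - n{\left(11 \right)} = 15 - \left(-18 + 2 \cdot 11^{2}\right) = 15 - \left(-18 + 2 \cdot 121\right) = 15 - \left(-18 + 242\right) = 15 - 224 = -209$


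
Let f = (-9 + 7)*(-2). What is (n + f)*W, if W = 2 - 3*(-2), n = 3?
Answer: 56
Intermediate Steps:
f = 4 (f = -2*(-2) = 4)
W = 8 (W = 2 + 6 = 8)
(n + f)*W = (3 + 4)*8 = 7*8 = 56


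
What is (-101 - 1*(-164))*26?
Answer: 1638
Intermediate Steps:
(-101 - 1*(-164))*26 = (-101 + 164)*26 = 63*26 = 1638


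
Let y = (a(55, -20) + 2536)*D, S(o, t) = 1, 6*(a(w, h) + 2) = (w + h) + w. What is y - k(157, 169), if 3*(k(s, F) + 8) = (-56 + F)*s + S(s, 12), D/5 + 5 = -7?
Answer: -158846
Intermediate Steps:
a(w, h) = -2 + w/3 + h/6 (a(w, h) = -2 + ((w + h) + w)/6 = -2 + ((h + w) + w)/6 = -2 + (h + 2*w)/6 = -2 + (w/3 + h/6) = -2 + w/3 + h/6)
D = -60 (D = -25 + 5*(-7) = -25 - 35 = -60)
y = -152940 (y = ((-2 + (⅓)*55 + (⅙)*(-20)) + 2536)*(-60) = ((-2 + 55/3 - 10/3) + 2536)*(-60) = (13 + 2536)*(-60) = 2549*(-60) = -152940)
k(s, F) = -23/3 + s*(-56 + F)/3 (k(s, F) = -8 + ((-56 + F)*s + 1)/3 = -8 + (s*(-56 + F) + 1)/3 = -8 + (1 + s*(-56 + F))/3 = -8 + (⅓ + s*(-56 + F)/3) = -23/3 + s*(-56 + F)/3)
y - k(157, 169) = -152940 - (-23/3 - 56/3*157 + (⅓)*169*157) = -152940 - (-23/3 - 8792/3 + 26533/3) = -152940 - 1*5906 = -152940 - 5906 = -158846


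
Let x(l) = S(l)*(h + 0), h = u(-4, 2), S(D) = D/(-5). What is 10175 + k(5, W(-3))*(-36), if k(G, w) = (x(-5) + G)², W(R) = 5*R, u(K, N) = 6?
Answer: 5819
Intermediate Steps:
S(D) = -D/5 (S(D) = D*(-⅕) = -D/5)
h = 6
x(l) = -6*l/5 (x(l) = (-l/5)*(6 + 0) = -l/5*6 = -6*l/5)
k(G, w) = (6 + G)² (k(G, w) = (-6/5*(-5) + G)² = (6 + G)²)
10175 + k(5, W(-3))*(-36) = 10175 + (6 + 5)²*(-36) = 10175 + 11²*(-36) = 10175 + 121*(-36) = 10175 - 4356 = 5819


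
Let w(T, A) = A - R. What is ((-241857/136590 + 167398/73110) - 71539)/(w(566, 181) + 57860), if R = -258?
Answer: -4762600402157/3881195643834 ≈ -1.2271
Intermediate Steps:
w(T, A) = 258 + A (w(T, A) = A - 1*(-258) = A + 258 = 258 + A)
((-241857/136590 + 167398/73110) - 71539)/(w(566, 181) + 57860) = ((-241857/136590 + 167398/73110) - 71539)/((258 + 181) + 57860) = ((-241857*1/136590 + 167398*(1/73110)) - 71539)/(439 + 57860) = ((-80619/45530 + 83699/36555) - 71539)/58299 = (34551517/66573966 - 71539)*(1/58299) = -4762600402157/66573966*1/58299 = -4762600402157/3881195643834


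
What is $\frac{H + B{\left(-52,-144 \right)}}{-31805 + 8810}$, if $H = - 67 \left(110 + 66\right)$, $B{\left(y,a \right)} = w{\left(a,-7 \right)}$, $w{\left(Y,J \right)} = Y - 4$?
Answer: $\frac{796}{1533} \approx 0.51924$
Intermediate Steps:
$w{\left(Y,J \right)} = -4 + Y$
$B{\left(y,a \right)} = -4 + a$
$H = -11792$ ($H = \left(-67\right) 176 = -11792$)
$\frac{H + B{\left(-52,-144 \right)}}{-31805 + 8810} = \frac{-11792 - 148}{-31805 + 8810} = \frac{-11792 - 148}{-22995} = \left(-11940\right) \left(- \frac{1}{22995}\right) = \frac{796}{1533}$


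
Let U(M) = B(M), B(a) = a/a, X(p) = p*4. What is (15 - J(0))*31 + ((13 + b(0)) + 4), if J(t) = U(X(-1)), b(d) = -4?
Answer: 447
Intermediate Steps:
X(p) = 4*p
B(a) = 1
U(M) = 1
J(t) = 1
(15 - J(0))*31 + ((13 + b(0)) + 4) = (15 - 1*1)*31 + ((13 - 4) + 4) = (15 - 1)*31 + (9 + 4) = 14*31 + 13 = 434 + 13 = 447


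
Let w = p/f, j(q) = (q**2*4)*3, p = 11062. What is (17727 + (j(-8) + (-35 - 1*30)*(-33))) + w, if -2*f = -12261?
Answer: 253089164/12261 ≈ 20642.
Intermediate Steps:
f = 12261/2 (f = -1/2*(-12261) = 12261/2 ≈ 6130.5)
j(q) = 12*q**2 (j(q) = (4*q**2)*3 = 12*q**2)
w = 22124/12261 (w = 11062/(12261/2) = 11062*(2/12261) = 22124/12261 ≈ 1.8044)
(17727 + (j(-8) + (-35 - 1*30)*(-33))) + w = (17727 + (12*(-8)**2 + (-35 - 1*30)*(-33))) + 22124/12261 = (17727 + (12*64 + (-35 - 30)*(-33))) + 22124/12261 = (17727 + (768 - 65*(-33))) + 22124/12261 = (17727 + (768 + 2145)) + 22124/12261 = (17727 + 2913) + 22124/12261 = 20640 + 22124/12261 = 253089164/12261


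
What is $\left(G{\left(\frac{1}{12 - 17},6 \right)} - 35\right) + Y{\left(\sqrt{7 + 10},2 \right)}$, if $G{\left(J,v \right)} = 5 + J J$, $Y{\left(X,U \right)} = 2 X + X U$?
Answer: $- \frac{749}{25} + 4 \sqrt{17} \approx -13.468$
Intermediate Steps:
$Y{\left(X,U \right)} = 2 X + U X$
$G{\left(J,v \right)} = 5 + J^{2}$
$\left(G{\left(\frac{1}{12 - 17},6 \right)} - 35\right) + Y{\left(\sqrt{7 + 10},2 \right)} = \left(\left(5 + \left(\frac{1}{12 - 17}\right)^{2}\right) - 35\right) + \sqrt{7 + 10} \left(2 + 2\right) = \left(\left(5 + \left(\frac{1}{-5}\right)^{2}\right) - 35\right) + \sqrt{17} \cdot 4 = \left(\left(5 + \left(- \frac{1}{5}\right)^{2}\right) - 35\right) + 4 \sqrt{17} = \left(\left(5 + \frac{1}{25}\right) - 35\right) + 4 \sqrt{17} = \left(\frac{126}{25} - 35\right) + 4 \sqrt{17} = - \frac{749}{25} + 4 \sqrt{17}$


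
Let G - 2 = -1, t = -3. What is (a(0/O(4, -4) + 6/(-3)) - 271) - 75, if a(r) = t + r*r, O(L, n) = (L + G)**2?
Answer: -345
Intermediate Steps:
G = 1 (G = 2 - 1 = 1)
O(L, n) = (1 + L)**2 (O(L, n) = (L + 1)**2 = (1 + L)**2)
a(r) = -3 + r**2 (a(r) = -3 + r*r = -3 + r**2)
(a(0/O(4, -4) + 6/(-3)) - 271) - 75 = ((-3 + (0/((1 + 4)**2) + 6/(-3))**2) - 271) - 75 = ((-3 + (0/(5**2) + 6*(-1/3))**2) - 271) - 75 = ((-3 + (0/25 - 2)**2) - 271) - 75 = ((-3 + (0*(1/25) - 2)**2) - 271) - 75 = ((-3 + (0 - 2)**2) - 271) - 75 = ((-3 + (-2)**2) - 271) - 75 = ((-3 + 4) - 271) - 75 = (1 - 271) - 75 = -270 - 75 = -345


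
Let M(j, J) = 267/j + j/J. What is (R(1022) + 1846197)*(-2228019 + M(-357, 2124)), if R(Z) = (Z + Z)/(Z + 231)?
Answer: -62034136786857057355/15081108 ≈ -4.1134e+12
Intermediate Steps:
R(Z) = 2*Z/(231 + Z) (R(Z) = (2*Z)/(231 + Z) = 2*Z/(231 + Z))
(R(1022) + 1846197)*(-2228019 + M(-357, 2124)) = (2*1022/(231 + 1022) + 1846197)*(-2228019 + (267/(-357) - 357/2124)) = (2*1022/1253 + 1846197)*(-2228019 + (267*(-1/357) - 357*1/2124)) = (2*1022*(1/1253) + 1846197)*(-2228019 + (-89/119 - 119/708)) = (292/179 + 1846197)*(-2228019 - 77173/84252) = (330469555/179)*(-187715133961/84252) = -62034136786857057355/15081108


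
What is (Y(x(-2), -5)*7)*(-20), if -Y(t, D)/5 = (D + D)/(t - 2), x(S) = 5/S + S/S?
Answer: 2000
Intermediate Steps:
x(S) = 1 + 5/S (x(S) = 5/S + 1 = 1 + 5/S)
Y(t, D) = -10*D/(-2 + t) (Y(t, D) = -5*(D + D)/(t - 2) = -5*2*D/(-2 + t) = -10*D/(-2 + t))
(Y(x(-2), -5)*7)*(-20) = (-10*(-5)/(-2 + (5 - 2)/(-2))*7)*(-20) = (-10*(-5)/(-2 - 1/2*3)*7)*(-20) = (-10*(-5)/(-2 - 3/2)*7)*(-20) = (-10*(-5)/(-7/2)*7)*(-20) = (-10*(-5)*(-2/7)*7)*(-20) = -100/7*7*(-20) = -100*(-20) = 2000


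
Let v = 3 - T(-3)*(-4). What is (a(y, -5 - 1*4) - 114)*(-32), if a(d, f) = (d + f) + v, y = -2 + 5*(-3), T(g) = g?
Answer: 4768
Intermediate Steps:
y = -17 (y = -2 - 15 = -17)
v = -9 (v = 3 - (-3)*(-4) = 3 - 1*12 = 3 - 12 = -9)
a(d, f) = -9 + d + f (a(d, f) = (d + f) - 9 = -9 + d + f)
(a(y, -5 - 1*4) - 114)*(-32) = ((-9 - 17 + (-5 - 1*4)) - 114)*(-32) = ((-9 - 17 + (-5 - 4)) - 114)*(-32) = ((-9 - 17 - 9) - 114)*(-32) = (-35 - 114)*(-32) = -149*(-32) = 4768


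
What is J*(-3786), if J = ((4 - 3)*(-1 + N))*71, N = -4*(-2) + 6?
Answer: -3494478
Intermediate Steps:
N = 14 (N = 8 + 6 = 14)
J = 923 (J = ((4 - 3)*(-1 + 14))*71 = (1*13)*71 = 13*71 = 923)
J*(-3786) = 923*(-3786) = -3494478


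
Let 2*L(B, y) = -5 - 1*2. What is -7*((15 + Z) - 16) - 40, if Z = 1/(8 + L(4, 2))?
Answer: -311/9 ≈ -34.556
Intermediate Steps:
L(B, y) = -7/2 (L(B, y) = (-5 - 1*2)/2 = (-5 - 2)/2 = (½)*(-7) = -7/2)
Z = 2/9 (Z = 1/(8 - 7/2) = 1/(9/2) = 2/9 ≈ 0.22222)
-7*((15 + Z) - 16) - 40 = -7*((15 + 2/9) - 16) - 40 = -7*(137/9 - 16) - 40 = -7*(-7/9) - 40 = 49/9 - 40 = -311/9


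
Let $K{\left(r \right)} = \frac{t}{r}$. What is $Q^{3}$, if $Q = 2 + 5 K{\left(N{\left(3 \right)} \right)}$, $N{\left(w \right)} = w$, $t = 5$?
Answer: $\frac{29791}{27} \approx 1103.4$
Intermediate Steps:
$K{\left(r \right)} = \frac{5}{r}$
$Q = \frac{31}{3}$ ($Q = 2 + 5 \cdot \frac{5}{3} = 2 + \frac{25}{3} = \frac{31}{3} \approx 10.333$)
$Q^{3} = \left(\frac{31}{3}\right)^{3} = \frac{29791}{27}$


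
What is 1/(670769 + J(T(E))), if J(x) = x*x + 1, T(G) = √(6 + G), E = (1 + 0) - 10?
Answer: 1/670767 ≈ 1.4908e-6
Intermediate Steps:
E = -9 (E = 1 - 10 = -9)
J(x) = 1 + x² (J(x) = x² + 1 = 1 + x²)
1/(670769 + J(T(E))) = 1/(670769 + (1 + (√(6 - 9))²)) = 1/(670769 + (1 + (√(-3))²)) = 1/(670769 + (1 + (I*√3)²)) = 1/(670769 + (1 - 3)) = 1/(670769 - 2) = 1/670767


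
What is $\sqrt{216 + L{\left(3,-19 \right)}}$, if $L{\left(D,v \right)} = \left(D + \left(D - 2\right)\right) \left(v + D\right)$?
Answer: $2 \sqrt{38} \approx 12.329$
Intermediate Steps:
$L{\left(D,v \right)} = \left(-2 + 2 D\right) \left(D + v\right)$ ($L{\left(D,v \right)} = \left(D + \left(-2 + D\right)\right) \left(D + v\right) = \left(-2 + 2 D\right) \left(D + v\right)$)
$\sqrt{216 + L{\left(3,-19 \right)}} = \sqrt{216 + \left(\left(-2\right) 3 - -38 + 2 \cdot 3^{2} + 2 \cdot 3 \left(-19\right)\right)} = \sqrt{216 + \left(-6 + 38 + 2 \cdot 9 - 114\right)} = \sqrt{216 + \left(-6 + 38 + 18 - 114\right)} = \sqrt{216 - 64} = \sqrt{152} = 2 \sqrt{38}$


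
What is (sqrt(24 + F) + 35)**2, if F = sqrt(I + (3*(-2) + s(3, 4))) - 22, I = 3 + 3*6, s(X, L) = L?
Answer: (35 + sqrt(2 + sqrt(19)))**2 ≈ 1407.9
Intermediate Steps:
I = 21 (I = 3 + 18 = 21)
F = -22 + sqrt(19) (F = sqrt(21 + (3*(-2) + 4)) - 22 = sqrt(21 + (-6 + 4)) - 22 = sqrt(21 - 2) - 22 = sqrt(19) - 22 = -22 + sqrt(19) ≈ -17.641)
(sqrt(24 + F) + 35)**2 = (sqrt(24 + (-22 + sqrt(19))) + 35)**2 = (sqrt(2 + sqrt(19)) + 35)**2 = (35 + sqrt(2 + sqrt(19)))**2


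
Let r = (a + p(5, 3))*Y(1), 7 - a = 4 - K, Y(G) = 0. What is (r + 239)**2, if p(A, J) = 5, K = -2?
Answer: 57121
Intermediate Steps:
a = 1 (a = 7 - (4 - 1*(-2)) = 7 - (4 + 2) = 7 - 1*6 = 7 - 6 = 1)
r = 0 (r = (1 + 5)*0 = 6*0 = 0)
(r + 239)**2 = (0 + 239)**2 = 239**2 = 57121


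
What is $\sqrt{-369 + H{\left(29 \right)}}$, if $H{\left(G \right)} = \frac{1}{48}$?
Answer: $\frac{i \sqrt{53133}}{12} \approx 19.209 i$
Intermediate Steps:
$H{\left(G \right)} = \frac{1}{48}$
$\sqrt{-369 + H{\left(29 \right)}} = \sqrt{-369 + \frac{1}{48}} = \sqrt{- \frac{17711}{48}} = \frac{i \sqrt{53133}}{12}$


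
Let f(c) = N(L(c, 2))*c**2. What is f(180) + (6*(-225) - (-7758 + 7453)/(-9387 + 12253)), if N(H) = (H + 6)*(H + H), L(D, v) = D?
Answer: 6217794595205/2866 ≈ 2.1695e+9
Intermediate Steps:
N(H) = 2*H*(6 + H) (N(H) = (6 + H)*(2*H) = 2*H*(6 + H))
f(c) = 2*c**3*(6 + c) (f(c) = (2*c*(6 + c))*c**2 = 2*c**3*(6 + c))
f(180) + (6*(-225) - (-7758 + 7453)/(-9387 + 12253)) = 2*180**3*(6 + 180) + (6*(-225) - (-7758 + 7453)/(-9387 + 12253)) = 2*5832000*186 + (-1350 - (-305)/2866) = 2169504000 + (-1350 - (-305)/2866) = 2169504000 + (-1350 - 1*(-305/2866)) = 2169504000 + (-1350 + 305/2866) = 2169504000 - 3868795/2866 = 6217794595205/2866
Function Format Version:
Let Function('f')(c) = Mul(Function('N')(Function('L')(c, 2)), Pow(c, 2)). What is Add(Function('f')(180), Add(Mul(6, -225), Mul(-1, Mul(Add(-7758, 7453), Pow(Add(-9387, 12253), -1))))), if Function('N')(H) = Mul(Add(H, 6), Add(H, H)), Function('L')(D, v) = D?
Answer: Rational(6217794595205, 2866) ≈ 2.1695e+9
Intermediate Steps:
Function('N')(H) = Mul(2, H, Add(6, H)) (Function('N')(H) = Mul(Add(6, H), Mul(2, H)) = Mul(2, H, Add(6, H)))
Function('f')(c) = Mul(2, Pow(c, 3), Add(6, c)) (Function('f')(c) = Mul(Mul(2, c, Add(6, c)), Pow(c, 2)) = Mul(2, Pow(c, 3), Add(6, c)))
Add(Function('f')(180), Add(Mul(6, -225), Mul(-1, Mul(Add(-7758, 7453), Pow(Add(-9387, 12253), -1))))) = Add(Mul(2, Pow(180, 3), Add(6, 180)), Add(Mul(6, -225), Mul(-1, Mul(Add(-7758, 7453), Pow(Add(-9387, 12253), -1))))) = Add(Mul(2, 5832000, 186), Add(-1350, Mul(-1, Mul(-305, Pow(2866, -1))))) = Add(2169504000, Add(-1350, Mul(-1, Mul(-305, Rational(1, 2866))))) = Add(2169504000, Add(-1350, Mul(-1, Rational(-305, 2866)))) = Add(2169504000, Add(-1350, Rational(305, 2866))) = Add(2169504000, Rational(-3868795, 2866)) = Rational(6217794595205, 2866)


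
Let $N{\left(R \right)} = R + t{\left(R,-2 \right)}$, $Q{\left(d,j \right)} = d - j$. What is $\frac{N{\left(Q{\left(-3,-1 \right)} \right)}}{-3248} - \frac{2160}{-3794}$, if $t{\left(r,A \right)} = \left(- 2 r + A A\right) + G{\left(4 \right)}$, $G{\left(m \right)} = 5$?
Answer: $\frac{498139}{880208} \approx 0.56593$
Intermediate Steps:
$t{\left(r,A \right)} = 5 + A^{2} - 2 r$ ($t{\left(r,A \right)} = \left(- 2 r + A A\right) + 5 = \left(- 2 r + A^{2}\right) + 5 = \left(A^{2} - 2 r\right) + 5 = 5 + A^{2} - 2 r$)
$N{\left(R \right)} = 9 - R$ ($N{\left(R \right)} = R + \left(5 + \left(-2\right)^{2} - 2 R\right) = R + \left(5 + 4 - 2 R\right) = R - \left(-9 + 2 R\right) = 9 - R$)
$\frac{N{\left(Q{\left(-3,-1 \right)} \right)}}{-3248} - \frac{2160}{-3794} = \frac{9 - \left(-3 - -1\right)}{-3248} - \frac{2160}{-3794} = \left(9 - \left(-3 + 1\right)\right) \left(- \frac{1}{3248}\right) - - \frac{1080}{1897} = \left(9 - -2\right) \left(- \frac{1}{3248}\right) + \frac{1080}{1897} = \left(9 + 2\right) \left(- \frac{1}{3248}\right) + \frac{1080}{1897} = 11 \left(- \frac{1}{3248}\right) + \frac{1080}{1897} = - \frac{11}{3248} + \frac{1080}{1897} = \frac{498139}{880208}$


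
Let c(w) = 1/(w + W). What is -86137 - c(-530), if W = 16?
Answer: -44274417/514 ≈ -86137.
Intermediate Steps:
c(w) = 1/(16 + w) (c(w) = 1/(w + 16) = 1/(16 + w))
-86137 - c(-530) = -86137 - 1/(16 - 530) = -86137 - 1/(-514) = -86137 - 1*(-1/514) = -86137 + 1/514 = -44274417/514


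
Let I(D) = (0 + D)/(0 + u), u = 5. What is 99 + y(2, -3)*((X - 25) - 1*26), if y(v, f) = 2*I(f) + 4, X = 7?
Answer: -121/5 ≈ -24.200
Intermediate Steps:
I(D) = D/5 (I(D) = (0 + D)/(0 + 5) = D/5)
y(v, f) = 4 + 2*f/5 (y(v, f) = 2*(f/5) + 4 = 2*f/5 + 4 = 4 + 2*f/5)
99 + y(2, -3)*((X - 25) - 1*26) = 99 + (4 + (2/5)*(-3))*((7 - 25) - 1*26) = 99 + (4 - 6/5)*(-18 - 26) = 99 + (14/5)*(-44) = 99 - 616/5 = -121/5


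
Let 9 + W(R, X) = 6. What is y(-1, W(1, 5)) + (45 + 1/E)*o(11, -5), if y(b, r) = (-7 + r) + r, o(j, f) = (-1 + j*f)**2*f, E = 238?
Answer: -11996541/17 ≈ -7.0568e+5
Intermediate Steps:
W(R, X) = -3 (W(R, X) = -9 + 6 = -3)
o(j, f) = f*(-1 + f*j)**2 (o(j, f) = (-1 + f*j)**2*f = f*(-1 + f*j)**2)
y(b, r) = -7 + 2*r
y(-1, W(1, 5)) + (45 + 1/E)*o(11, -5) = (-7 + 2*(-3)) + (45 + 1/238)*(-5*(-1 - 5*11)**2) = (-7 - 6) + (45 + 1/238)*(-5*(-1 - 55)**2) = -13 + 10711*(-5*(-56)**2)/238 = -13 + 10711*(-5*3136)/238 = -13 + (10711/238)*(-15680) = -13 - 11996320/17 = -11996541/17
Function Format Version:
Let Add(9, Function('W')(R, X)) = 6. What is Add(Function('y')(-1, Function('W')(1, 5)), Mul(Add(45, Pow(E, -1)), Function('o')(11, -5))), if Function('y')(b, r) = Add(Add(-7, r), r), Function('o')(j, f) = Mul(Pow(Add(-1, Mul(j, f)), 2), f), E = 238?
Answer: Rational(-11996541, 17) ≈ -7.0568e+5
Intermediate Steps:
Function('W')(R, X) = -3 (Function('W')(R, X) = Add(-9, 6) = -3)
Function('o')(j, f) = Mul(f, Pow(Add(-1, Mul(f, j)), 2)) (Function('o')(j, f) = Mul(Pow(Add(-1, Mul(f, j)), 2), f) = Mul(f, Pow(Add(-1, Mul(f, j)), 2)))
Function('y')(b, r) = Add(-7, Mul(2, r))
Add(Function('y')(-1, Function('W')(1, 5)), Mul(Add(45, Pow(E, -1)), Function('o')(11, -5))) = Add(Add(-7, Mul(2, -3)), Mul(Add(45, Pow(238, -1)), Mul(-5, Pow(Add(-1, Mul(-5, 11)), 2)))) = Add(Add(-7, -6), Mul(Add(45, Rational(1, 238)), Mul(-5, Pow(Add(-1, -55), 2)))) = Add(-13, Mul(Rational(10711, 238), Mul(-5, Pow(-56, 2)))) = Add(-13, Mul(Rational(10711, 238), Mul(-5, 3136))) = Add(-13, Mul(Rational(10711, 238), -15680)) = Add(-13, Rational(-11996320, 17)) = Rational(-11996541, 17)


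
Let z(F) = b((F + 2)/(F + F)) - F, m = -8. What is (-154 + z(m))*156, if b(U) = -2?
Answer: -23088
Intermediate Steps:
z(F) = -2 - F
(-154 + z(m))*156 = (-154 + (-2 - 1*(-8)))*156 = (-154 + (-2 + 8))*156 = (-154 + 6)*156 = -148*156 = -23088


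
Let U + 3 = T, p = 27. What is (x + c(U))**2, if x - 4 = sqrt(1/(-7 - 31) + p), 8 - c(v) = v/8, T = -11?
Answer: 65675/304 + 275*sqrt(1558)/76 ≈ 358.86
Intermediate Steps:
U = -14 (U = -3 - 11 = -14)
c(v) = 8 - v/8
x = 4 + 5*sqrt(1558)/38 (x = 4 + sqrt(1/(-7 - 31) + 27) = 4 + sqrt(1/(-38) + 27) = 4 + sqrt(-1/38 + 27) = 4 + sqrt(1025/38) = 4 + 5*sqrt(1558)/38 ≈ 9.1936)
(x + c(U))**2 = ((4 + 5*sqrt(1558)/38) + (8 - 1/8*(-14)))**2 = ((4 + 5*sqrt(1558)/38) + (8 + 7/4))**2 = ((4 + 5*sqrt(1558)/38) + 39/4)**2 = (55/4 + 5*sqrt(1558)/38)**2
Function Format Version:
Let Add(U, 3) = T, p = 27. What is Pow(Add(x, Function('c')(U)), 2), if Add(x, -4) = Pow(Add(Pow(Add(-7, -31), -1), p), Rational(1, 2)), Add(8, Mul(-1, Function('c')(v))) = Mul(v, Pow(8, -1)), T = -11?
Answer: Add(Rational(65675, 304), Mul(Rational(275, 76), Pow(1558, Rational(1, 2)))) ≈ 358.86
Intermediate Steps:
U = -14 (U = Add(-3, -11) = -14)
Function('c')(v) = Add(8, Mul(Rational(-1, 8), v)) (Function('c')(v) = Add(8, Mul(-1, Mul(v, Pow(8, -1)))) = Add(8, Mul(-1, Mul(v, Rational(1, 8)))) = Add(8, Mul(-1, Mul(Rational(1, 8), v))) = Add(8, Mul(Rational(-1, 8), v)))
x = Add(4, Mul(Rational(5, 38), Pow(1558, Rational(1, 2)))) (x = Add(4, Pow(Add(Pow(Add(-7, -31), -1), 27), Rational(1, 2))) = Add(4, Pow(Add(Pow(-38, -1), 27), Rational(1, 2))) = Add(4, Pow(Add(Rational(-1, 38), 27), Rational(1, 2))) = Add(4, Pow(Rational(1025, 38), Rational(1, 2))) = Add(4, Mul(Rational(5, 38), Pow(1558, Rational(1, 2)))) ≈ 9.1936)
Pow(Add(x, Function('c')(U)), 2) = Pow(Add(Add(4, Mul(Rational(5, 38), Pow(1558, Rational(1, 2)))), Add(8, Mul(Rational(-1, 8), -14))), 2) = Pow(Add(Add(4, Mul(Rational(5, 38), Pow(1558, Rational(1, 2)))), Add(8, Rational(7, 4))), 2) = Pow(Add(Add(4, Mul(Rational(5, 38), Pow(1558, Rational(1, 2)))), Rational(39, 4)), 2) = Pow(Add(Rational(55, 4), Mul(Rational(5, 38), Pow(1558, Rational(1, 2)))), 2)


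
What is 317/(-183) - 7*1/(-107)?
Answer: -32638/19581 ≈ -1.6668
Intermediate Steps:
317/(-183) - 7*1/(-107) = 317*(-1/183) - 7*(-1/107) = -317/183 + 7/107 = -32638/19581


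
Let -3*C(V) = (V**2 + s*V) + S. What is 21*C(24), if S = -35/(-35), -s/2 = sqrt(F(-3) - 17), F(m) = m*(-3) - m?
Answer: -4039 + 336*I*sqrt(5) ≈ -4039.0 + 751.32*I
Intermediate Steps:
F(m) = -4*m (F(m) = -3*m - m = -4*m)
s = -2*I*sqrt(5) (s = -2*sqrt(-4*(-3) - 17) = -2*sqrt(12 - 17) = -2*I*sqrt(5) ≈ -4.4721*I)
S = 1 (S = -35*(-1/35) = 1)
C(V) = -1/3 - V**2/3 + 2*I*V*sqrt(5)/3 (C(V) = -((V**2 + (-2*I*sqrt(5))*V) + 1)/3 = -((V**2 - 2*I*V*sqrt(5)) + 1)/3 = -(1 + V**2 - 2*I*V*sqrt(5))/3 = -1/3 - V**2/3 + 2*I*V*sqrt(5)/3)
21*C(24) = 21*(-1/3 - 1/3*24**2 + (2/3)*I*24*sqrt(5)) = 21*(-1/3 - 1/3*576 + 16*I*sqrt(5)) = 21*(-1/3 - 192 + 16*I*sqrt(5)) = 21*(-577/3 + 16*I*sqrt(5)) = -4039 + 336*I*sqrt(5)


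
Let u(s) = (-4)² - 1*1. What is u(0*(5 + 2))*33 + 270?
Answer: 765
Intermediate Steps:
u(s) = 15 (u(s) = 16 - 1 = 15)
u(0*(5 + 2))*33 + 270 = 15*33 + 270 = 495 + 270 = 765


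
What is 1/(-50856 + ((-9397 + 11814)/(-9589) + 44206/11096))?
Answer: -53199772/2705329068681 ≈ -1.9665e-5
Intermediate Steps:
1/(-50856 + ((-9397 + 11814)/(-9589) + 44206/11096)) = 1/(-50856 + (2417*(-1/9589) + 44206*(1/11096))) = 1/(-50856 + (-2417/9589 + 22103/5548)) = 1/(-50856 + 198536151/53199772) = 1/(-2705329068681/53199772) = -53199772/2705329068681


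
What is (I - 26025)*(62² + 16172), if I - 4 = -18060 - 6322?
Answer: -1008866448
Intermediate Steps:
I = -24378 (I = 4 + (-18060 - 6322) = 4 - 24382 = -24378)
(I - 26025)*(62² + 16172) = (-24378 - 26025)*(62² + 16172) = -50403*(3844 + 16172) = -50403*20016 = -1008866448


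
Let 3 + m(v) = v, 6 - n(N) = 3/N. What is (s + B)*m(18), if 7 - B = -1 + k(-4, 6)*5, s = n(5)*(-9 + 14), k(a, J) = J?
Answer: 75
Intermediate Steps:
n(N) = 6 - 3/N
m(v) = -3 + v
s = 27 (s = (6 - 3/5)*(-9 + 14) = (6 - 3*1/5)*5 = (6 - 3/5)*5 = (27/5)*5 = 27)
B = -22 (B = 7 - (-1 + 6*5) = 7 - (-1 + 30) = 7 - 1*29 = 7 - 29 = -22)
(s + B)*m(18) = (27 - 22)*(-3 + 18) = 5*15 = 75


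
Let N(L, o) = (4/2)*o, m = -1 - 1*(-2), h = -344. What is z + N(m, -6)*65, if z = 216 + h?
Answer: -908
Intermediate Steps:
m = 1 (m = -1 + 2 = 1)
N(L, o) = 2*o (N(L, o) = (4*(½))*o = 2*o)
z = -128 (z = 216 - 344 = -128)
z + N(m, -6)*65 = -128 + (2*(-6))*65 = -128 - 12*65 = -128 - 780 = -908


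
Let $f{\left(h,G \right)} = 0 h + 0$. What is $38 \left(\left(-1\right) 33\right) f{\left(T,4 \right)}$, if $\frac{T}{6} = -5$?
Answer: $0$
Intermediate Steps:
$T = -30$ ($T = 6 \left(-5\right) = -30$)
$f{\left(h,G \right)} = 0$ ($f{\left(h,G \right)} = 0 + 0 = 0$)
$38 \left(\left(-1\right) 33\right) f{\left(T,4 \right)} = 38 \left(\left(-1\right) 33\right) 0 = 38 \left(-33\right) 0 = \left(-1254\right) 0 = 0$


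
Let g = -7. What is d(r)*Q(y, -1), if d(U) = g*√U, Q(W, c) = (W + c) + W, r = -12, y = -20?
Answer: 574*I*√3 ≈ 994.2*I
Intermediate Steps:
Q(W, c) = c + 2*W
d(U) = -7*√U
d(r)*Q(y, -1) = (-14*I*√3)*(-1 + 2*(-20)) = (-14*I*√3)*(-1 - 40) = -14*I*√3*(-41) = 574*I*√3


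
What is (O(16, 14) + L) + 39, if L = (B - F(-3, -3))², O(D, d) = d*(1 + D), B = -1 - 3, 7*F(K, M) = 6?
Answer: 14729/49 ≈ 300.59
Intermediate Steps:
F(K, M) = 6/7 (F(K, M) = (⅐)*6 = 6/7)
B = -4
L = 1156/49 (L = (-4 - 1*6/7)² = (-4 - 6/7)² = (-34/7)² = 1156/49 ≈ 23.592)
(O(16, 14) + L) + 39 = (14*(1 + 16) + 1156/49) + 39 = (14*17 + 1156/49) + 39 = (238 + 1156/49) + 39 = 12818/49 + 39 = 14729/49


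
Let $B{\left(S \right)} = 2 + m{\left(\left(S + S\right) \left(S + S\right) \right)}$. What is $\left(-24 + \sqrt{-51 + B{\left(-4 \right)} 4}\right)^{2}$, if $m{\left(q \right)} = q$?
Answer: $\left(24 - \sqrt{213}\right)^{2} \approx 88.463$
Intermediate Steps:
$B{\left(S \right)} = 2 + 4 S^{2}$ ($B{\left(S \right)} = 2 + \left(S + S\right) \left(S + S\right) = 2 + 2 S 2 S = 2 + 4 S^{2}$)
$\left(-24 + \sqrt{-51 + B{\left(-4 \right)} 4}\right)^{2} = \left(-24 + \sqrt{-51 + \left(2 + 4 \left(-4\right)^{2}\right) 4}\right)^{2} = \left(-24 + \sqrt{-51 + \left(2 + 4 \cdot 16\right) 4}\right)^{2} = \left(-24 + \sqrt{-51 + \left(2 + 64\right) 4}\right)^{2} = \left(-24 + \sqrt{-51 + 66 \cdot 4}\right)^{2} = \left(-24 + \sqrt{-51 + 264}\right)^{2} = \left(-24 + \sqrt{213}\right)^{2}$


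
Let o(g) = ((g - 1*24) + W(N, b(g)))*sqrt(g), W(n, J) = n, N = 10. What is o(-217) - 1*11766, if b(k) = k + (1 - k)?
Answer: -11766 - 231*I*sqrt(217) ≈ -11766.0 - 3402.8*I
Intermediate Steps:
b(k) = 1
o(g) = sqrt(g)*(-14 + g) (o(g) = ((g - 1*24) + 10)*sqrt(g) = ((g - 24) + 10)*sqrt(g) = ((-24 + g) + 10)*sqrt(g) = (-14 + g)*sqrt(g) = sqrt(g)*(-14 + g))
o(-217) - 1*11766 = sqrt(-217)*(-14 - 217) - 1*11766 = (I*sqrt(217))*(-231) - 11766 = -231*I*sqrt(217) - 11766 = -11766 - 231*I*sqrt(217)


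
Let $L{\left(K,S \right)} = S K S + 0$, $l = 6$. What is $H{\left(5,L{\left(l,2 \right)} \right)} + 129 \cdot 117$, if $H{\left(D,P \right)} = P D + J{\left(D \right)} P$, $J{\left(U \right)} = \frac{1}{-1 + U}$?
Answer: $15219$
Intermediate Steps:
$L{\left(K,S \right)} = K S^{2}$ ($L{\left(K,S \right)} = K S S + 0 = K S^{2} + 0 = K S^{2}$)
$H{\left(D,P \right)} = D P + \frac{P}{-1 + D}$ ($H{\left(D,P \right)} = P D + \frac{P}{-1 + D} = D P + \frac{P}{-1 + D}$)
$H{\left(5,L{\left(l,2 \right)} \right)} + 129 \cdot 117 = \frac{6 \cdot 2^{2} \left(1 + 5 \left(-1 + 5\right)\right)}{-1 + 5} + 129 \cdot 117 = \frac{6 \cdot 4 \left(1 + 5 \cdot 4\right)}{4} + 15093 = 24 \cdot \frac{1}{4} \left(1 + 20\right) + 15093 = 24 \cdot \frac{1}{4} \cdot 21 + 15093 = 126 + 15093 = 15219$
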